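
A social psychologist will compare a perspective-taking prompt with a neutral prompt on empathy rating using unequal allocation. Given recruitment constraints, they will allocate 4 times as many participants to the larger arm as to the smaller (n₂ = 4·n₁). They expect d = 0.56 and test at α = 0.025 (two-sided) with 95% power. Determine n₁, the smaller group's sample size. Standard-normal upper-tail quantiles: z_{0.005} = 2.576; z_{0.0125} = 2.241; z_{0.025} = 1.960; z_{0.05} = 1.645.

n₁ = 61

With allocation ratio k = n₂/n₁ = 4, Var(x̄₁−x̄₂) = σ²(1/n₁ + 1/(k·n₁)) = σ²·(k+1)/(k·n₁).
So n₁ = (1 + 1/k)·((z_{α/2} + z_β)/d)² = 1.250 × (3.886/0.56)².
n₁ = 1.250 × 48.15 = 60.2.
Round up: n₁ = 61, giving n₂ = 4 × 61 = 244.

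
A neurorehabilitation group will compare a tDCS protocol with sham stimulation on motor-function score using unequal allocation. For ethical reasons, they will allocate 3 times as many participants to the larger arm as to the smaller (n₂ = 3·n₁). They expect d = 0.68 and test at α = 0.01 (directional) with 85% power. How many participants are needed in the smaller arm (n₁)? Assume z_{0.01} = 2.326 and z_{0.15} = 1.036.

n₁ = 33

With allocation ratio k = n₂/n₁ = 3, Var(x̄₁−x̄₂) = σ²(1/n₁ + 1/(k·n₁)) = σ²·(k+1)/(k·n₁).
So n₁ = (1 + 1/k)·((z_{α} + z_β)/d)² = 1.333 × (3.362/0.68)².
n₁ = 1.333 × 24.44 = 32.6.
Round up: n₁ = 33, giving n₂ = 3 × 33 = 99.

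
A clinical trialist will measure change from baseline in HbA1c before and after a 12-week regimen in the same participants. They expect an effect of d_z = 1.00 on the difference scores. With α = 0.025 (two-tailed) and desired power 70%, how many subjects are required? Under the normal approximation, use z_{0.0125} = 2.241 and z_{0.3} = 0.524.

For a paired (one-sample on differences) test: n = ((z_{α/2} + z_β) / d)².
z_{α/2} + z_β = 2.241 + 0.524 = 2.765.
n = (2.765 / 1.00)² = 2.765² = 7.65.
Round up.

n = 8 pairs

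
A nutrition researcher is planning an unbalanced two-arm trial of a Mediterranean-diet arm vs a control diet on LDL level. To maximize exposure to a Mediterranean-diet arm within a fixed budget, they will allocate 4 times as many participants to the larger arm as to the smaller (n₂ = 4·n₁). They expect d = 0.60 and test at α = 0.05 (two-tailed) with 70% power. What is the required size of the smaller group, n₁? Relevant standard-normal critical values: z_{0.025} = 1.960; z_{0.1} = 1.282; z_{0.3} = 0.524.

With allocation ratio k = n₂/n₁ = 4, Var(x̄₁−x̄₂) = σ²(1/n₁ + 1/(k·n₁)) = σ²·(k+1)/(k·n₁).
So n₁ = (1 + 1/k)·((z_{α/2} + z_β)/d)² = 1.250 × (2.484/0.60)².
n₁ = 1.250 × 17.14 = 21.4.
Round up: n₁ = 22, giving n₂ = 4 × 22 = 88.

n₁ = 22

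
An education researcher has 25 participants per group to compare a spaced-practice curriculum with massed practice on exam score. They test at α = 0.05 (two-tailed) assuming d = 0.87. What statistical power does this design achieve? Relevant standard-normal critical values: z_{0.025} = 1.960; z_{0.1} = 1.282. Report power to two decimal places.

power ≈ 0.87

For two equal groups, power = Φ(d·√(n/2) − z_{α/2}).
d·√(n/2) = 0.87 × √(25/2) = 0.87 × 3.536 = 3.076.
z_β = 3.076 − 1.960 = 1.116.
Power = Φ(1.116) = 0.868.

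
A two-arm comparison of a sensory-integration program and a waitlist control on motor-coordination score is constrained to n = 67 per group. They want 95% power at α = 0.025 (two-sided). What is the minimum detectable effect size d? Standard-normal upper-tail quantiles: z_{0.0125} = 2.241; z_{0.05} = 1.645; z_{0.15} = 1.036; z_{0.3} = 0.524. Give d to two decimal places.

d_min ≈ 0.67

For two independent groups of n = 67 each: d_min = (z_{α/2} + z_β)·√(2/n).
z-sum = 2.241 + 1.645 = 3.886.
d_min = 3.886 × √(2/67) = 3.886 × 0.1728 = 0.671.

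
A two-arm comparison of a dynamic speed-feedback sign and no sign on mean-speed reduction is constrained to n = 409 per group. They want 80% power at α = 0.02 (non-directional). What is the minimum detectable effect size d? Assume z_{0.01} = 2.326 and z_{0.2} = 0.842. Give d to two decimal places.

d_min ≈ 0.22

For two independent groups of n = 409 each: d_min = (z_{α/2} + z_β)·√(2/n).
z-sum = 2.326 + 0.842 = 3.168.
d_min = 3.168 × √(2/409) = 3.168 × 0.0699 = 0.222.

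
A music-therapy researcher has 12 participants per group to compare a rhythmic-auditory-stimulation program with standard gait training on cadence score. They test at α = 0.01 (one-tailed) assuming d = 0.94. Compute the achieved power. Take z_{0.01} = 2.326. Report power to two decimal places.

power ≈ 0.49

For two equal groups, power = Φ(d·√(n/2) − z_{α}).
d·√(n/2) = 0.94 × √(12/2) = 0.94 × 2.449 = 2.303.
z_β = 2.303 − 2.326 = -0.023.
Power = Φ(-0.023) = 0.491.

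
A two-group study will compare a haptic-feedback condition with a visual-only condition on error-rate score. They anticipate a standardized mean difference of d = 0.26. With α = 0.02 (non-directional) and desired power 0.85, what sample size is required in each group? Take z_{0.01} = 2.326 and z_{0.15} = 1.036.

n = 335 per group

For two independent groups with equal n: n = 2·((z_{α/2} + z_β) / d)².
z_{α/2} + z_β = 2.326 + 1.036 = 3.362.
n = 2 × (3.362 / 0.26)² = 2 × 12.931² = 2 × 167.20 = 334.4.
Round up to the next whole participant.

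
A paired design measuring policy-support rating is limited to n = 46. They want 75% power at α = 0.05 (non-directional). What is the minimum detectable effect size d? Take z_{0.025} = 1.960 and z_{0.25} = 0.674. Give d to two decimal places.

d_min ≈ 0.39

For a single sample (or paired design) of n = 46: d_min = (z_{α/2} + z_β)/√n.
z-sum = 1.960 + 0.674 = 2.634.
d_min = 2.634 / √46 = 2.634 / 6.782 = 0.388.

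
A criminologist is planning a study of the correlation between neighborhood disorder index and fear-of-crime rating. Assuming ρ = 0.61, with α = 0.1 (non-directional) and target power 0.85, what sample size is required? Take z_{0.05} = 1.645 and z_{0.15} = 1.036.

Fisher's z: C = ½·ln((1+r)/(1−r)) = ½·ln(4.1282) = 0.7089.
n = ((z_{α/2} + z_β)/C)² + 3.
(1.645 + 1.036) / 0.7089 = 2.681 / 0.7089 = 3.782.
n = 3.782² + 3 = 14.30 + 3 = 17.3.
Round up.

n = 18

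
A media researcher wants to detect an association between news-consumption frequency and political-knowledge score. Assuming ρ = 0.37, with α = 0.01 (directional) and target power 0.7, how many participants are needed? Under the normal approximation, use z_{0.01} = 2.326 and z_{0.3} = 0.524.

n = 57

Fisher's z: C = ½·ln((1+r)/(1−r)) = ½·ln(2.1746) = 0.3884.
n = ((z_{α} + z_β)/C)² + 3.
(2.326 + 0.524) / 0.3884 = 2.850 / 0.3884 = 7.338.
n = 7.338² + 3 = 53.84 + 3 = 56.8.
Round up.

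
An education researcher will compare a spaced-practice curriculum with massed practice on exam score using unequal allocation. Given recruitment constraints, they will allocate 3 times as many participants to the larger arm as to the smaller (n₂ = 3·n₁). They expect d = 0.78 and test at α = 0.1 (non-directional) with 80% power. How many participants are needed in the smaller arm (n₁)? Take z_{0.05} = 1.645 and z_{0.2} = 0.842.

n₁ = 14

With allocation ratio k = n₂/n₁ = 3, Var(x̄₁−x̄₂) = σ²(1/n₁ + 1/(k·n₁)) = σ²·(k+1)/(k·n₁).
So n₁ = (1 + 1/k)·((z_{α/2} + z_β)/d)² = 1.333 × (2.487/0.78)².
n₁ = 1.333 × 10.17 = 13.6.
Round up: n₁ = 14, giving n₂ = 3 × 14 = 42.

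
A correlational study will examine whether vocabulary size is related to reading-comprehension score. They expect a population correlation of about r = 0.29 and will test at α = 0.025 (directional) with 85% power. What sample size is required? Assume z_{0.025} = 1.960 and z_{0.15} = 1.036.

Fisher's z: C = ½·ln((1+r)/(1−r)) = ½·ln(1.8169) = 0.2986.
n = ((z_{α} + z_β)/C)² + 3.
(1.960 + 1.036) / 0.2986 = 2.996 / 0.2986 = 10.033.
n = 10.033² + 3 = 100.67 + 3 = 103.7.
Round up.

n = 104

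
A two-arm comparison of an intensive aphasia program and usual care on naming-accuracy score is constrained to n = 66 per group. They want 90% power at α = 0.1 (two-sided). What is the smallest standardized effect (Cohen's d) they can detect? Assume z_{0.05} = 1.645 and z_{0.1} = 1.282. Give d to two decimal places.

d_min ≈ 0.51

For two independent groups of n = 66 each: d_min = (z_{α/2} + z_β)·√(2/n).
z-sum = 1.645 + 1.282 = 2.927.
d_min = 2.927 × √(2/66) = 2.927 × 0.1741 = 0.510.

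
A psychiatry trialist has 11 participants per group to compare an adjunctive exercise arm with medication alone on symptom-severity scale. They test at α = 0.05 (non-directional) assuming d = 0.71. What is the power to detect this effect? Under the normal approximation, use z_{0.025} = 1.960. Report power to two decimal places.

For two equal groups, power = Φ(d·√(n/2) − z_{α/2}).
d·√(n/2) = 0.71 × √(11/2) = 0.71 × 2.345 = 1.665.
z_β = 1.665 − 1.960 = -0.295.
Power = Φ(-0.295) = 0.384.

power ≈ 0.38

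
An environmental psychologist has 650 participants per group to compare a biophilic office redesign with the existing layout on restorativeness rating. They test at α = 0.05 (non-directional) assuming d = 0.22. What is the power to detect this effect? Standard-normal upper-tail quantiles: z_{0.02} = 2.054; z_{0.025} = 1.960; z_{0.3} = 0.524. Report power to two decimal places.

power ≈ 0.98

For two equal groups, power = Φ(d·√(n/2) − z_{α/2}).
d·√(n/2) = 0.22 × √(650/2) = 0.22 × 18.028 = 3.966.
z_β = 3.966 − 1.960 = 2.006.
Power = Φ(2.006) = 0.978.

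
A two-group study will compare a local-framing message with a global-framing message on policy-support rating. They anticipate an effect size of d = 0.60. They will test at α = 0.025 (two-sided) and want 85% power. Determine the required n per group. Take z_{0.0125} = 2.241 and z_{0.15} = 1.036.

n = 60 per group

For two independent groups with equal n: n = 2·((z_{α/2} + z_β) / d)².
z_{α/2} + z_β = 2.241 + 1.036 = 3.277.
n = 2 × (3.277 / 0.60)² = 2 × 5.462² = 2 × 29.83 = 59.7.
Round up to the next whole participant.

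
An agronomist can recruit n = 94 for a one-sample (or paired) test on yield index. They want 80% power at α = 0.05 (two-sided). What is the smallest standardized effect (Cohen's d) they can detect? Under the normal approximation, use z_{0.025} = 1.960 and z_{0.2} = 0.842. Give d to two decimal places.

For a single sample (or paired design) of n = 94: d_min = (z_{α/2} + z_β)/√n.
z-sum = 1.960 + 0.842 = 2.802.
d_min = 2.802 / √94 = 2.802 / 9.695 = 0.289.

d_min ≈ 0.29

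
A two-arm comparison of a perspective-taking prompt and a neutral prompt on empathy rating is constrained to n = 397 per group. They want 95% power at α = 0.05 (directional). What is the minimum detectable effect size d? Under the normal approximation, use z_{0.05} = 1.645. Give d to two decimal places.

d_min ≈ 0.23

For two independent groups of n = 397 each: d_min = (z_{α} + z_β)·√(2/n).
z-sum = 1.645 + 1.645 = 3.290.
d_min = 3.290 × √(2/397) = 3.290 × 0.0710 = 0.234.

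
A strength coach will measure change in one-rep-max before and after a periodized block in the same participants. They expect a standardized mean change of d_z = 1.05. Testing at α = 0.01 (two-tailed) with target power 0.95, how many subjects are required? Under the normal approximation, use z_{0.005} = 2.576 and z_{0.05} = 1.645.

n = 17 pairs

For a paired (one-sample on differences) test: n = ((z_{α/2} + z_β) / d)².
z_{α/2} + z_β = 2.576 + 1.645 = 4.221.
n = (4.221 / 1.05)² = 4.020² = 16.16.
Round up.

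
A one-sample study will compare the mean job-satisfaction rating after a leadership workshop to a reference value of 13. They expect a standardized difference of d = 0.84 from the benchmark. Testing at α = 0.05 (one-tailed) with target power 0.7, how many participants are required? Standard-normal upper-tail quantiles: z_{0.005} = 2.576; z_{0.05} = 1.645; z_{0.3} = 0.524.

For a one-sample test: n = ((z_{α} + z_β) / d)².
z_{α} + z_β = 1.645 + 0.524 = 2.169.
n = (2.169 / 0.84)² = 2.582² = 6.67.
Round up.

n = 7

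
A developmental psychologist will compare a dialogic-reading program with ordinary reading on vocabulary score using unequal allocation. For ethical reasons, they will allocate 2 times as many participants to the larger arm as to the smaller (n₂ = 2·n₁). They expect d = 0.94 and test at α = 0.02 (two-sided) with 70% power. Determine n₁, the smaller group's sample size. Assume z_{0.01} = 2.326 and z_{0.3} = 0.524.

n₁ = 14

With allocation ratio k = n₂/n₁ = 2, Var(x̄₁−x̄₂) = σ²(1/n₁ + 1/(k·n₁)) = σ²·(k+1)/(k·n₁).
So n₁ = (1 + 1/k)·((z_{α/2} + z_β)/d)² = 1.500 × (2.850/0.94)².
n₁ = 1.500 × 9.19 = 13.8.
Round up: n₁ = 14, giving n₂ = 2 × 14 = 28.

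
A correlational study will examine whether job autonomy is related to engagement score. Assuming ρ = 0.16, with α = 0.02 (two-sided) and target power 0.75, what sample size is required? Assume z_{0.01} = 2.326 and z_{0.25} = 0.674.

n = 349

Fisher's z: C = ½·ln((1+r)/(1−r)) = ½·ln(1.3810) = 0.1614.
n = ((z_{α/2} + z_β)/C)² + 3.
(2.326 + 0.674) / 0.1614 = 3.000 / 0.1614 = 18.587.
n = 18.587² + 3 = 345.49 + 3 = 348.5.
Round up.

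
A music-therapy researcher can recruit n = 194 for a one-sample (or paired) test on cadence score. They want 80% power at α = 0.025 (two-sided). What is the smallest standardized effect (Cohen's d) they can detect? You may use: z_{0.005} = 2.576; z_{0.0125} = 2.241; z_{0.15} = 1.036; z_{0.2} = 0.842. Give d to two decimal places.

d_min ≈ 0.22

For a single sample (or paired design) of n = 194: d_min = (z_{α/2} + z_β)/√n.
z-sum = 2.241 + 0.842 = 3.083.
d_min = 3.083 / √194 = 3.083 / 13.928 = 0.221.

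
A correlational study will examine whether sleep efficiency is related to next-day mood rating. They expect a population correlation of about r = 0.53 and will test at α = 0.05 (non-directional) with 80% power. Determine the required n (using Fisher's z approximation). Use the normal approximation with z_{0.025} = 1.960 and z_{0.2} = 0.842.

n = 26

Fisher's z: C = ½·ln((1+r)/(1−r)) = ½·ln(3.2553) = 0.5901.
n = ((z_{α/2} + z_β)/C)² + 3.
(1.960 + 0.842) / 0.5901 = 2.802 / 0.5901 = 4.748.
n = 4.748² + 3 = 22.55 + 3 = 25.5.
Round up.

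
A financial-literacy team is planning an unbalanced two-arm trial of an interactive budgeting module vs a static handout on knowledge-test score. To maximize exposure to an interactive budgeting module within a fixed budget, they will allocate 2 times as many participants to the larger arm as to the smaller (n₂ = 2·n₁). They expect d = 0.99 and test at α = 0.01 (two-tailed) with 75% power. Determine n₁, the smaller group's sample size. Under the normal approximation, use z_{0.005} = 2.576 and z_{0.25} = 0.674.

n₁ = 17

With allocation ratio k = n₂/n₁ = 2, Var(x̄₁−x̄₂) = σ²(1/n₁ + 1/(k·n₁)) = σ²·(k+1)/(k·n₁).
So n₁ = (1 + 1/k)·((z_{α/2} + z_β)/d)² = 1.500 × (3.250/0.99)².
n₁ = 1.500 × 10.78 = 16.2.
Round up: n₁ = 17, giving n₂ = 2 × 17 = 34.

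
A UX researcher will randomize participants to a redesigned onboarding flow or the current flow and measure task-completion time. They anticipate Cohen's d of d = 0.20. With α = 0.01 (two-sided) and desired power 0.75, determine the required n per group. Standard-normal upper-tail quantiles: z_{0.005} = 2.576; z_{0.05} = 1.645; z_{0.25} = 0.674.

n = 529 per group

For two independent groups with equal n: n = 2·((z_{α/2} + z_β) / d)².
z_{α/2} + z_β = 2.576 + 0.674 = 3.250.
n = 2 × (3.250 / 0.20)² = 2 × 16.250² = 2 × 264.06 = 528.1.
Round up to the next whole participant.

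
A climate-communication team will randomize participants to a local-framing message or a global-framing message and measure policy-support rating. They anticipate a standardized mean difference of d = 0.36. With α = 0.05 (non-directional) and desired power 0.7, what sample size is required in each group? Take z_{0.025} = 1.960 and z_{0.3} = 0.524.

For two independent groups with equal n: n = 2·((z_{α/2} + z_β) / d)².
z_{α/2} + z_β = 1.960 + 0.524 = 2.484.
n = 2 × (2.484 / 0.36)² = 2 × 6.900² = 2 × 47.61 = 95.2.
Round up to the next whole participant.

n = 96 per group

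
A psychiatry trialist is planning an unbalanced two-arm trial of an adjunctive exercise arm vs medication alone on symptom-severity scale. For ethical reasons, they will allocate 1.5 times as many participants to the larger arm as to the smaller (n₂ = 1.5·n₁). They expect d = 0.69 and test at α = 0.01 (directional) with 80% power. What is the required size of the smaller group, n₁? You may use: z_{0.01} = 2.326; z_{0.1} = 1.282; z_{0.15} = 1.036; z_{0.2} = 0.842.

With allocation ratio k = n₂/n₁ = 1.5, Var(x̄₁−x̄₂) = σ²(1/n₁ + 1/(k·n₁)) = σ²·(k+1)/(k·n₁).
So n₁ = (1 + 1/k)·((z_{α} + z_β)/d)² = 1.667 × (3.168/0.69)².
n₁ = 1.667 × 21.08 = 35.1.
Round up: n₁ = 36, giving n₂ = 1.5 × 36 = 54.

n₁ = 36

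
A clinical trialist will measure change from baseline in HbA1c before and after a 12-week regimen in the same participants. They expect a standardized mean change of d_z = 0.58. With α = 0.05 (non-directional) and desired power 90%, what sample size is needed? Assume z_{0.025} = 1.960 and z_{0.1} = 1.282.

For a paired (one-sample on differences) test: n = ((z_{α/2} + z_β) / d)².
z_{α/2} + z_β = 1.960 + 1.282 = 3.242.
n = (3.242 / 0.58)² = 5.590² = 31.24.
Round up.

n = 32 pairs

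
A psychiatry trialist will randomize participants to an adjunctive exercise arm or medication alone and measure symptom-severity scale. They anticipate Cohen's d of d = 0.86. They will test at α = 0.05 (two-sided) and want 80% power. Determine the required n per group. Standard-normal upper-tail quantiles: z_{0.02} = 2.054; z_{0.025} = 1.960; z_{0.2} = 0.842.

For two independent groups with equal n: n = 2·((z_{α/2} + z_β) / d)².
z_{α/2} + z_β = 1.960 + 0.842 = 2.802.
n = 2 × (2.802 / 0.86)² = 2 × 3.258² = 2 × 10.62 = 21.2.
Round up to the next whole participant.

n = 22 per group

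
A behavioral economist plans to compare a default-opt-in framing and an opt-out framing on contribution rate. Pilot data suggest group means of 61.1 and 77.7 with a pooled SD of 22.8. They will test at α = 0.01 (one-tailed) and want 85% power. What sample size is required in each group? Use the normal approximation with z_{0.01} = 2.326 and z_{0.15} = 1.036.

Cohen's d = |M₁ − M₂| / SD_pooled = |61.1 − 77.7| / 22.8 = 16.6 / 22.8 = 0.728.
For two independent groups with equal n: n = 2·((z_{α} + z_β) / d)².
z_{α} + z_β = 2.326 + 1.036 = 3.362.
n = 2 × (3.362 / 0.728)² = 2 × 4.618² = 2 × 21.33 = 42.7.
Round up to the next whole participant.

n = 43 per group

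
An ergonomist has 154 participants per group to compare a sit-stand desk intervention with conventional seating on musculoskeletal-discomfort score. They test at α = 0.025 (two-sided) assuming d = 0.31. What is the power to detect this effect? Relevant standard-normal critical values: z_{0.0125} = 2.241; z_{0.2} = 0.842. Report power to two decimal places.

For two equal groups, power = Φ(d·√(n/2) − z_{α/2}).
d·√(n/2) = 0.31 × √(154/2) = 0.31 × 8.775 = 2.720.
z_β = 2.720 − 2.241 = 0.479.
Power = Φ(0.479) = 0.684.

power ≈ 0.68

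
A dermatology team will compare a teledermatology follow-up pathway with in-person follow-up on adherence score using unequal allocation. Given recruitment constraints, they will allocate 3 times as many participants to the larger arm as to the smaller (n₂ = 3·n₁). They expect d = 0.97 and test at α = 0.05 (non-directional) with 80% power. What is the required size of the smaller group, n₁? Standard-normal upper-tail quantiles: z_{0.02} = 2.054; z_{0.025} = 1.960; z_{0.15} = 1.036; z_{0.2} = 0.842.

n₁ = 12

With allocation ratio k = n₂/n₁ = 3, Var(x̄₁−x̄₂) = σ²(1/n₁ + 1/(k·n₁)) = σ²·(k+1)/(k·n₁).
So n₁ = (1 + 1/k)·((z_{α/2} + z_β)/d)² = 1.333 × (2.802/0.97)².
n₁ = 1.333 × 8.34 = 11.1.
Round up: n₁ = 12, giving n₂ = 3 × 12 = 36.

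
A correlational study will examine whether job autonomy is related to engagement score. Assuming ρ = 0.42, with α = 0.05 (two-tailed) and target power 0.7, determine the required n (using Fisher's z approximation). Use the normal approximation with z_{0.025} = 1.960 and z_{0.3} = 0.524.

n = 34

Fisher's z: C = ½·ln((1+r)/(1−r)) = ½·ln(2.4483) = 0.4477.
n = ((z_{α/2} + z_β)/C)² + 3.
(1.960 + 0.524) / 0.4477 = 2.484 / 0.4477 = 5.548.
n = 5.548² + 3 = 30.78 + 3 = 33.8.
Round up.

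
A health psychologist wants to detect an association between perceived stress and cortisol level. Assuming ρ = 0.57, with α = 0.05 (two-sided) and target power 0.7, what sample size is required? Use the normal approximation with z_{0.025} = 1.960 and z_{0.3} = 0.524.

n = 18

Fisher's z: C = ½·ln((1+r)/(1−r)) = ½·ln(3.6512) = 0.6475.
n = ((z_{α/2} + z_β)/C)² + 3.
(1.960 + 0.524) / 0.6475 = 2.484 / 0.6475 = 3.836.
n = 3.836² + 3 = 14.72 + 3 = 17.7.
Round up.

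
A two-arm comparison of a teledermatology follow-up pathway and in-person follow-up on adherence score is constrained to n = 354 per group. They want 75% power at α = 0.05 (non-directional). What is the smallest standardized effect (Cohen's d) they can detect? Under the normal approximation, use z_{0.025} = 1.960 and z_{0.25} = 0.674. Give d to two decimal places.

For two independent groups of n = 354 each: d_min = (z_{α/2} + z_β)·√(2/n).
z-sum = 1.960 + 0.674 = 2.634.
d_min = 2.634 × √(2/354) = 2.634 × 0.0752 = 0.198.

d_min ≈ 0.20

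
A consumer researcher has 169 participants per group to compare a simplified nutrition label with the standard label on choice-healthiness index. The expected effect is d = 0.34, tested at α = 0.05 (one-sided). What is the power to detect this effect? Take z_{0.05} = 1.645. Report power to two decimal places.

power ≈ 0.93

For two equal groups, power = Φ(d·√(n/2) − z_{α}).
d·√(n/2) = 0.34 × √(169/2) = 0.34 × 9.192 = 3.125.
z_β = 3.125 − 1.645 = 1.480.
Power = Φ(1.480) = 0.931.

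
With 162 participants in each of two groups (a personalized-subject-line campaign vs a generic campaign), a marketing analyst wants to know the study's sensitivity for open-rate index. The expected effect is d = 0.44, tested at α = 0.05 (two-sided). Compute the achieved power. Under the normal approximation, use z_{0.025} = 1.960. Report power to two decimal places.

For two equal groups, power = Φ(d·√(n/2) − z_{α/2}).
d·√(n/2) = 0.44 × √(162/2) = 0.44 × 9.000 = 3.960.
z_β = 3.960 − 1.960 = 2.000.
Power = Φ(2.000) = 0.977.

power ≈ 0.98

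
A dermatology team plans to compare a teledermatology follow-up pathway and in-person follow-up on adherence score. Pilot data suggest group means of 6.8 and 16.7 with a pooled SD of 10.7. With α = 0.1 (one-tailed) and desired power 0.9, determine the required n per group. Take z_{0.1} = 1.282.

Cohen's d = |M₁ − M₂| / SD_pooled = |6.8 − 16.7| / 10.7 = 9.9 / 10.7 = 0.925.
For two independent groups with equal n: n = 2·((z_{α} + z_β) / d)².
z_{α} + z_β = 1.282 + 1.282 = 2.564.
n = 2 × (2.564 / 0.925)² = 2 × 2.772² = 2 × 7.68 = 15.4.
Round up to the next whole participant.

n = 16 per group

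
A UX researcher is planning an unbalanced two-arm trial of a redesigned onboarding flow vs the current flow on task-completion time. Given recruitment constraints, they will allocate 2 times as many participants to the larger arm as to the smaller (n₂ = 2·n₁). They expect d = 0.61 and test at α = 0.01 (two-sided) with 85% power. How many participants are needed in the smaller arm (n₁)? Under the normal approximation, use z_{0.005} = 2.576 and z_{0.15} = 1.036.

n₁ = 53

With allocation ratio k = n₂/n₁ = 2, Var(x̄₁−x̄₂) = σ²(1/n₁ + 1/(k·n₁)) = σ²·(k+1)/(k·n₁).
So n₁ = (1 + 1/k)·((z_{α/2} + z_β)/d)² = 1.500 × (3.612/0.61)².
n₁ = 1.500 × 35.06 = 52.6.
Round up: n₁ = 53, giving n₂ = 2 × 53 = 106.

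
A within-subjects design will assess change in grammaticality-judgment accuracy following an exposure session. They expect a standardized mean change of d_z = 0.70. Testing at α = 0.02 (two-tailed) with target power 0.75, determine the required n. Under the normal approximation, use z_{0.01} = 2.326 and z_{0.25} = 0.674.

n = 19 pairs

For a paired (one-sample on differences) test: n = ((z_{α/2} + z_β) / d)².
z_{α/2} + z_β = 2.326 + 0.674 = 3.000.
n = (3.000 / 0.70)² = 4.286² = 18.37.
Round up.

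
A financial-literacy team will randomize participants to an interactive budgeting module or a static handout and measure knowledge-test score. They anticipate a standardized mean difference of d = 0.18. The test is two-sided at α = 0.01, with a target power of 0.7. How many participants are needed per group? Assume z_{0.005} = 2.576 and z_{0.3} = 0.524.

n = 594 per group

For two independent groups with equal n: n = 2·((z_{α/2} + z_β) / d)².
z_{α/2} + z_β = 2.576 + 0.524 = 3.100.
n = 2 × (3.100 / 0.18)² = 2 × 17.222² = 2 × 296.60 = 593.2.
Round up to the next whole participant.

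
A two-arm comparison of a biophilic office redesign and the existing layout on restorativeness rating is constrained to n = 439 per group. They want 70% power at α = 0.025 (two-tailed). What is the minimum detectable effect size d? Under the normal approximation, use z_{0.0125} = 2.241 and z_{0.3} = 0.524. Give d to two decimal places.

For two independent groups of n = 439 each: d_min = (z_{α/2} + z_β)·√(2/n).
z-sum = 2.241 + 0.524 = 2.765.
d_min = 2.765 × √(2/439) = 2.765 × 0.0675 = 0.187.

d_min ≈ 0.19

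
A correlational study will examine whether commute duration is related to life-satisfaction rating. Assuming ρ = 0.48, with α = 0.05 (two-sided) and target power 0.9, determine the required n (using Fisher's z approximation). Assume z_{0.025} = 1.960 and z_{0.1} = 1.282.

n = 42

Fisher's z: C = ½·ln((1+r)/(1−r)) = ½·ln(2.8462) = 0.5230.
n = ((z_{α/2} + z_β)/C)² + 3.
(1.960 + 1.282) / 0.5230 = 3.242 / 0.5230 = 6.199.
n = 6.199² + 3 = 38.43 + 3 = 41.4.
Round up.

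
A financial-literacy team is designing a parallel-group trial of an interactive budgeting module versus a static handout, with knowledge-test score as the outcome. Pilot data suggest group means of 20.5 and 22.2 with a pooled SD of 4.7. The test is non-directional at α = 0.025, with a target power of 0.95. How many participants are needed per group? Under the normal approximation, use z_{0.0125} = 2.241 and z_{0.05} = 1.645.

n = 231 per group

Cohen's d = |M₁ − M₂| / SD_pooled = |20.5 − 22.2| / 4.7 = 1.7 / 4.7 = 0.362.
For two independent groups with equal n: n = 2·((z_{α/2} + z_β) / d)².
z_{α/2} + z_β = 2.241 + 1.645 = 3.886.
n = 2 × (3.886 / 0.362)² = 2 × 10.735² = 2 × 115.24 = 230.5.
Round up to the next whole participant.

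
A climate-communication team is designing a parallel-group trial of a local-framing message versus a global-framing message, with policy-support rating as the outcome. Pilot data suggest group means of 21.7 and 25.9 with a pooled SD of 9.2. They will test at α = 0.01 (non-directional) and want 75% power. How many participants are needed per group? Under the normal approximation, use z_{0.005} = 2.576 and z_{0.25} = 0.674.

n = 102 per group

Cohen's d = |M₁ − M₂| / SD_pooled = |21.7 − 25.9| / 9.2 = 4.2 / 9.2 = 0.457.
For two independent groups with equal n: n = 2·((z_{α/2} + z_β) / d)².
z_{α/2} + z_β = 2.576 + 0.674 = 3.250.
n = 2 × (3.250 / 0.457)² = 2 × 7.112² = 2 × 50.57 = 101.1.
Round up to the next whole participant.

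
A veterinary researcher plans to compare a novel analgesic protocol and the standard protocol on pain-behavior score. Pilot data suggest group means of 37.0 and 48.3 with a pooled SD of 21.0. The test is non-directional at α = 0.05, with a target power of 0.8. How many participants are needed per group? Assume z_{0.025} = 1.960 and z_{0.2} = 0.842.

n = 55 per group

Cohen's d = |M₁ − M₂| / SD_pooled = |37.0 − 48.3| / 21.0 = 11.3 / 21.0 = 0.538.
For two independent groups with equal n: n = 2·((z_{α/2} + z_β) / d)².
z_{α/2} + z_β = 1.960 + 0.842 = 2.802.
n = 2 × (2.802 / 0.538)² = 2 × 5.208² = 2 × 27.13 = 54.3.
Round up to the next whole participant.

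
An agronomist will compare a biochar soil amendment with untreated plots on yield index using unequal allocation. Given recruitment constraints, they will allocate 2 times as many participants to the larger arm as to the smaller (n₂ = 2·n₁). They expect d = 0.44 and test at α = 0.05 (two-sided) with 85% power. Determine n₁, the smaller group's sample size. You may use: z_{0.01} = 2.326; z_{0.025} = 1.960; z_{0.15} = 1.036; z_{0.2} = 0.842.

With allocation ratio k = n₂/n₁ = 2, Var(x̄₁−x̄₂) = σ²(1/n₁ + 1/(k·n₁)) = σ²·(k+1)/(k·n₁).
So n₁ = (1 + 1/k)·((z_{α/2} + z_β)/d)² = 1.500 × (2.996/0.44)².
n₁ = 1.500 × 46.36 = 69.5.
Round up: n₁ = 70, giving n₂ = 2 × 70 = 140.

n₁ = 70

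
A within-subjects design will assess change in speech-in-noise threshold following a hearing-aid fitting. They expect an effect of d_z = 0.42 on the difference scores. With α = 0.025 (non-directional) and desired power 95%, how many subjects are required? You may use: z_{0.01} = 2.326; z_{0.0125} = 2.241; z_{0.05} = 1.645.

n = 86 pairs

For a paired (one-sample on differences) test: n = ((z_{α/2} + z_β) / d)².
z_{α/2} + z_β = 2.241 + 1.645 = 3.886.
n = (3.886 / 0.42)² = 9.252² = 85.61.
Round up.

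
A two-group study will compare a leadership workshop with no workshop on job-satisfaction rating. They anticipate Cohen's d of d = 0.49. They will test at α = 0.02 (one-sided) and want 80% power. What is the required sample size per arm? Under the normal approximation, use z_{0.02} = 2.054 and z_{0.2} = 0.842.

For two independent groups with equal n: n = 2·((z_{α} + z_β) / d)².
z_{α} + z_β = 2.054 + 0.842 = 2.896.
n = 2 × (2.896 / 0.49)² = 2 × 5.910² = 2 × 34.93 = 69.9.
Round up to the next whole participant.

n = 70 per group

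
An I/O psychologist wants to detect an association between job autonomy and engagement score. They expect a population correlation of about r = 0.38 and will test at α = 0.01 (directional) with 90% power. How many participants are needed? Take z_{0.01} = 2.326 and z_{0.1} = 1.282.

n = 85

Fisher's z: C = ½·ln((1+r)/(1−r)) = ½·ln(2.2258) = 0.4001.
n = ((z_{α} + z_β)/C)² + 3.
(2.326 + 1.282) / 0.4001 = 3.608 / 0.4001 = 9.018.
n = 9.018² + 3 = 81.32 + 3 = 84.3.
Round up.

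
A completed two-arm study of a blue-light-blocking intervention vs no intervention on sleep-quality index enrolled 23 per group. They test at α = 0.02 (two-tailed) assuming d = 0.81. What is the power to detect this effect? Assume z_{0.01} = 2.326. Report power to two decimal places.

power ≈ 0.66

For two equal groups, power = Φ(d·√(n/2) − z_{α/2}).
d·√(n/2) = 0.81 × √(23/2) = 0.81 × 3.391 = 2.747.
z_β = 2.747 − 2.326 = 0.421.
Power = Φ(0.421) = 0.663.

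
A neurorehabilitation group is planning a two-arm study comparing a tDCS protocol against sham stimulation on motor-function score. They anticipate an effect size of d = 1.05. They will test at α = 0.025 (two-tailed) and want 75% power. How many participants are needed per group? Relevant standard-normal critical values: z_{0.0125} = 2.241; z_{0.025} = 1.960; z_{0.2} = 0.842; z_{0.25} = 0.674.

n = 16 per group

For two independent groups with equal n: n = 2·((z_{α/2} + z_β) / d)².
z_{α/2} + z_β = 2.241 + 0.674 = 2.915.
n = 2 × (2.915 / 1.05)² = 2 × 2.776² = 2 × 7.71 = 15.4.
Round up to the next whole participant.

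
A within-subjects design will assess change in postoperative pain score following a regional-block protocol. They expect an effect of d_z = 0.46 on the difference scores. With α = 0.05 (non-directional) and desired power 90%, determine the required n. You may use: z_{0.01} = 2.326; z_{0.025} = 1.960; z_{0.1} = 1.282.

For a paired (one-sample on differences) test: n = ((z_{α/2} + z_β) / d)².
z_{α/2} + z_β = 1.960 + 1.282 = 3.242.
n = (3.242 / 0.46)² = 7.048² = 49.67.
Round up.

n = 50 pairs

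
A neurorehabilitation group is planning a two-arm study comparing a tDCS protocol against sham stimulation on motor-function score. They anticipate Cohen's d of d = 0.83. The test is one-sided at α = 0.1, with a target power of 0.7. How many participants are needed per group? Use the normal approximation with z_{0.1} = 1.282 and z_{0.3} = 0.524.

For two independent groups with equal n: n = 2·((z_{α} + z_β) / d)².
z_{α} + z_β = 1.282 + 0.524 = 1.806.
n = 2 × (1.806 / 0.83)² = 2 × 2.176² = 2 × 4.73 = 9.5.
Round up to the next whole participant.

n = 10 per group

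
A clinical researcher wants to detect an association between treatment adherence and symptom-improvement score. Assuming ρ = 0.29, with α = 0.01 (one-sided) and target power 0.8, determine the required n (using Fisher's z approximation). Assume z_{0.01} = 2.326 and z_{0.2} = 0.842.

n = 116

Fisher's z: C = ½·ln((1+r)/(1−r)) = ½·ln(1.8169) = 0.2986.
n = ((z_{α} + z_β)/C)² + 3.
(2.326 + 0.842) / 0.2986 = 3.168 / 0.2986 = 10.610.
n = 10.610² + 3 = 112.56 + 3 = 115.6.
Round up.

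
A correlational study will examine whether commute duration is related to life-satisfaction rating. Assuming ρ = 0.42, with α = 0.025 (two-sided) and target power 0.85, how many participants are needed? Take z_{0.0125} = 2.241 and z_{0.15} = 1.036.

n = 57

Fisher's z: C = ½·ln((1+r)/(1−r)) = ½·ln(2.4483) = 0.4477.
n = ((z_{α/2} + z_β)/C)² + 3.
(2.241 + 1.036) / 0.4477 = 3.277 / 0.4477 = 7.320.
n = 7.320² + 3 = 53.58 + 3 = 56.6.
Round up.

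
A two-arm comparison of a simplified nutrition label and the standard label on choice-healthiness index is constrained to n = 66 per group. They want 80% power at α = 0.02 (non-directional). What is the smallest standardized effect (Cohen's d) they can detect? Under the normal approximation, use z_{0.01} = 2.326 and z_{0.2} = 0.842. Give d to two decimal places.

For two independent groups of n = 66 each: d_min = (z_{α/2} + z_β)·√(2/n).
z-sum = 2.326 + 0.842 = 3.168.
d_min = 3.168 × √(2/66) = 3.168 × 0.1741 = 0.551.

d_min ≈ 0.55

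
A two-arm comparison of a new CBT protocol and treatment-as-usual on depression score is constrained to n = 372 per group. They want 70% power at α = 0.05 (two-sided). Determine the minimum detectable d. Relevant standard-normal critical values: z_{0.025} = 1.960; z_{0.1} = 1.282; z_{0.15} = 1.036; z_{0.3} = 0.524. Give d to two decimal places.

For two independent groups of n = 372 each: d_min = (z_{α/2} + z_β)·√(2/n).
z-sum = 1.960 + 0.524 = 2.484.
d_min = 2.484 × √(2/372) = 2.484 × 0.0733 = 0.182.

d_min ≈ 0.18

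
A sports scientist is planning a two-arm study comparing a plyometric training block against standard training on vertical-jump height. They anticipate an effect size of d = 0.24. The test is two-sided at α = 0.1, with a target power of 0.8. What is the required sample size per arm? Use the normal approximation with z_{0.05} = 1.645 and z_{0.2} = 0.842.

n = 215 per group

For two independent groups with equal n: n = 2·((z_{α/2} + z_β) / d)².
z_{α/2} + z_β = 1.645 + 0.842 = 2.487.
n = 2 × (2.487 / 0.24)² = 2 × 10.363² = 2 × 107.38 = 214.8.
Round up to the next whole participant.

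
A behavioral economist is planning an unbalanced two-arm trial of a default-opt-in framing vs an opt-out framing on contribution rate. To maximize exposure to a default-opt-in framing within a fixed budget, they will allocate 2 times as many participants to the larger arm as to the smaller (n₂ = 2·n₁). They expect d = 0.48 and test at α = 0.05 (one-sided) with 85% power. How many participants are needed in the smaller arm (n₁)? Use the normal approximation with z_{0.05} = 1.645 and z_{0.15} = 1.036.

n₁ = 47

With allocation ratio k = n₂/n₁ = 2, Var(x̄₁−x̄₂) = σ²(1/n₁ + 1/(k·n₁)) = σ²·(k+1)/(k·n₁).
So n₁ = (1 + 1/k)·((z_{α} + z_β)/d)² = 1.500 × (2.681/0.48)².
n₁ = 1.500 × 31.20 = 46.8.
Round up: n₁ = 47, giving n₂ = 2 × 47 = 94.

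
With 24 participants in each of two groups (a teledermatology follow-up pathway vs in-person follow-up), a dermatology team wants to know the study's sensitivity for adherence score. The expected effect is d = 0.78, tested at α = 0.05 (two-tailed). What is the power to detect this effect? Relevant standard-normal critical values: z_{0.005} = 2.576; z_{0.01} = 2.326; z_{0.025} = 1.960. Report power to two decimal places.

power ≈ 0.77

For two equal groups, power = Φ(d·√(n/2) − z_{α/2}).
d·√(n/2) = 0.78 × √(24/2) = 0.78 × 3.464 = 2.702.
z_β = 2.702 − 1.960 = 0.742.
Power = Φ(0.742) = 0.771.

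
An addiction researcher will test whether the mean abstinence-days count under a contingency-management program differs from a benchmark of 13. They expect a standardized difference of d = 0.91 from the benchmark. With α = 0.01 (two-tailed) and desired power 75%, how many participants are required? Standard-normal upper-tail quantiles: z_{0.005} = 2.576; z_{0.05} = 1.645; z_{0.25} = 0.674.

For a one-sample test: n = ((z_{α/2} + z_β) / d)².
z_{α/2} + z_β = 2.576 + 0.674 = 3.250.
n = (3.250 / 0.91)² = 3.571² = 12.76.
Round up.

n = 13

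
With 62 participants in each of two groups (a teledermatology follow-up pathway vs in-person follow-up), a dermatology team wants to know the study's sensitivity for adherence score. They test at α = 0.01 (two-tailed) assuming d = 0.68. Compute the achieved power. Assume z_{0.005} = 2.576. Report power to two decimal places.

power ≈ 0.89

For two equal groups, power = Φ(d·√(n/2) − z_{α/2}).
d·√(n/2) = 0.68 × √(62/2) = 0.68 × 5.568 = 3.786.
z_β = 3.786 − 2.576 = 1.210.
Power = Φ(1.210) = 0.887.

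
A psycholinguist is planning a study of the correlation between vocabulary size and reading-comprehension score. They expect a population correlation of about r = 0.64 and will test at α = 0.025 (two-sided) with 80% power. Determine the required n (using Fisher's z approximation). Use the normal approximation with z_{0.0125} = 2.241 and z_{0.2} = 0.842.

Fisher's z: C = ½·ln((1+r)/(1−r)) = ½·ln(4.5556) = 0.7582.
n = ((z_{α/2} + z_β)/C)² + 3.
(2.241 + 0.842) / 0.7582 = 3.083 / 0.7582 = 4.066.
n = 4.066² + 3 = 16.53 + 3 = 19.5.
Round up.

n = 20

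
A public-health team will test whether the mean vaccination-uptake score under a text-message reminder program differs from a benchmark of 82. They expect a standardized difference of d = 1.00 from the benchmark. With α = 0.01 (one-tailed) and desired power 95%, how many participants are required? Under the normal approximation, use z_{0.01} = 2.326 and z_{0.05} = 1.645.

n = 16

For a one-sample test: n = ((z_{α} + z_β) / d)².
z_{α} + z_β = 2.326 + 1.645 = 3.971.
n = (3.971 / 1.00)² = 3.971² = 15.77.
Round up.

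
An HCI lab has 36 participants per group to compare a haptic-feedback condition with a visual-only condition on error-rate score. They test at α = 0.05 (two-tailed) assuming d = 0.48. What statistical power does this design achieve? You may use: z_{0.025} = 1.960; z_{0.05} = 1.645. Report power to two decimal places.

power ≈ 0.53

For two equal groups, power = Φ(d·√(n/2) − z_{α/2}).
d·√(n/2) = 0.48 × √(36/2) = 0.48 × 4.243 = 2.036.
z_β = 2.036 − 1.960 = 0.076.
Power = Φ(0.076) = 0.530.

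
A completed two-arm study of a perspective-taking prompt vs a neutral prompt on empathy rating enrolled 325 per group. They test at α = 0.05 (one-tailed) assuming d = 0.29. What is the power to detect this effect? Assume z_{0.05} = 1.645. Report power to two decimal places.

For two equal groups, power = Φ(d·√(n/2) − z_{α}).
d·√(n/2) = 0.29 × √(325/2) = 0.29 × 12.748 = 3.697.
z_β = 3.697 − 1.645 = 2.052.
Power = Φ(2.052) = 0.980.

power ≈ 0.98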